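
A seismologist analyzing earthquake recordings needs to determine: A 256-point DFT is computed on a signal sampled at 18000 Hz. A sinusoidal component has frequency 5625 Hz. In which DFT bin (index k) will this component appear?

DFT frequency resolution = f_s/N = 18000/256 = 1125/16 Hz
Bin index k = f_signal / resolution = 5625 / 1125/16 = 80
The signal frequency 5625 Hz falls in DFT bin k = 80.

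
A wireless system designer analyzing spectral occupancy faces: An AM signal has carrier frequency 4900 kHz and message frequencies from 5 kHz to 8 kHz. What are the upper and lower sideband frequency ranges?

Upper sideband (USB) = fc + [fm_low, fm_high] = 4900 + [5, 8] = [4905, 4908] kHz
Lower sideband (LSB) = fc - [fm_high, fm_low] = 4900 - [8, 5] = [4892, 4895] kHz
Total occupied spectrum: 4892 kHz to 4908 kHz (plus carrier at 4900 kHz)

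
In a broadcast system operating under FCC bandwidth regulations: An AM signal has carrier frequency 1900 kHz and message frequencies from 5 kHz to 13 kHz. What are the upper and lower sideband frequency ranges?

Upper sideband (USB) = fc + [fm_low, fm_high] = 1900 + [5, 13] = [1905, 1913] kHz
Lower sideband (LSB) = fc - [fm_high, fm_low] = 1900 - [13, 5] = [1887, 1895] kHz
Total occupied spectrum: 1887 kHz to 1913 kHz (plus carrier at 1900 kHz)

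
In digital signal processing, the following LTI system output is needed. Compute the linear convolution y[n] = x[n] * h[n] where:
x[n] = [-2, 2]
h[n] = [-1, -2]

y[n] = sum_k x[k]*h[n-k]. Output length = len(x) + len(h) - 1 = 2 + 2 - 1 = 3.
y[0] = -2*-1 = 2
y[1] = 2*-1 + -2*-2 = 2
y[2] = 2*-2 = -4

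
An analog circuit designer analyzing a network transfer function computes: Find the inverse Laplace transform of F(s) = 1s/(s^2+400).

Standard pair: s/(s^2+w^2) <-> cos(wt)*u(t)
With k=1, w=20: f(t) = cos(20t)*u(t)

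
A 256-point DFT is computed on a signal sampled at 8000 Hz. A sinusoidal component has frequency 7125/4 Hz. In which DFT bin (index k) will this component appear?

DFT frequency resolution = f_s/N = 8000/256 = 125/4 Hz
Bin index k = f_signal / resolution = 7125/4 / 125/4 = 57
The signal frequency 7125/4 Hz falls in DFT bin k = 57.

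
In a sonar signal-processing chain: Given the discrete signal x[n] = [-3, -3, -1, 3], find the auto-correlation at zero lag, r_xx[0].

The auto-correlation at zero lag r_xx[0] equals the signal energy.
r_xx[0] = sum of x[n]^2 = (-3)^2 + (-3)^2 + (-1)^2 + 3^2
= 9 + 9 + 1 + 9 = 28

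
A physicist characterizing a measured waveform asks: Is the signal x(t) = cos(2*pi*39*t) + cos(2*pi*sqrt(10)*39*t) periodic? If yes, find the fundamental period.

f1 = 39 Hz, f2 = 39*sqrt(10) Hz
Ratio f2/f1 = sqrt(10), which is irrational.
Since the frequency ratio is irrational, no common period exists.
The signal is not periodic.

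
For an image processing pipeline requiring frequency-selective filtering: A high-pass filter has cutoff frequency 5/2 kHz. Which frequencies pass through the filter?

A high-pass filter passes all frequencies above the cutoff frequency 5/2 kHz and attenuates lower frequencies.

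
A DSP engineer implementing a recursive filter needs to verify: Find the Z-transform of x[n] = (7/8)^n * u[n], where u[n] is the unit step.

The Z-transform of a^n * u[n] is z/(z-a) for |z| > |a|.
Here a = 7/8, so X(z) = z/(z - (7/8)) = 8z/(8z - 7)
ROC: |z| > 7/8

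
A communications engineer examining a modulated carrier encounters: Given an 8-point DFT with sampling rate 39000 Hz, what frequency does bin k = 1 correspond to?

The frequency of DFT bin k is: f_k = k * f_s / N
f_1 = 1 * 39000 / 8 = 4875 Hz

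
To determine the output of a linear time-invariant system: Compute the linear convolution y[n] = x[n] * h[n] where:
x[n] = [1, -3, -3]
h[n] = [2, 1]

y[n] = sum_k x[k]*h[n-k]. Output length = len(x) + len(h) - 1 = 3 + 2 - 1 = 4.
y[0] = 1*2 = 2
y[1] = -3*2 + 1*1 = -5
y[2] = -3*2 + -3*1 = -9
y[3] = -3*1 = -3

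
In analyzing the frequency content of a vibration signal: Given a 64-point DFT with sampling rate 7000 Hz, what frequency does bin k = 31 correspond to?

The frequency of DFT bin k is: f_k = k * f_s / N
f_31 = 31 * 7000 / 64 = 27125/8 Hz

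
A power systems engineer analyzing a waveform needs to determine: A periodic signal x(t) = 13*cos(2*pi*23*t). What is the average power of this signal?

Average power of A*cos(wt) is A^2/2.
P = 13^2 / 2 = 169/2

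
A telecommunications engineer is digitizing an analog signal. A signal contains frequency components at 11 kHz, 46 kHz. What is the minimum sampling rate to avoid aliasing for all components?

The highest frequency component is f_max = 46 kHz.
Nyquist rate = 2 * f_max = 2 * 46 kHz = 92 kHz.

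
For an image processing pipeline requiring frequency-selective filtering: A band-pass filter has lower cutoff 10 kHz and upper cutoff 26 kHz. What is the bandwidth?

Bandwidth = f_high - f_low
= 26 kHz - 10 kHz = 16 kHz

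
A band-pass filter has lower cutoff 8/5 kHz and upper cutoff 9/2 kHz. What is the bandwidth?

Bandwidth = f_high - f_low
= 9/2 kHz - 8/5 kHz = 29/10 kHz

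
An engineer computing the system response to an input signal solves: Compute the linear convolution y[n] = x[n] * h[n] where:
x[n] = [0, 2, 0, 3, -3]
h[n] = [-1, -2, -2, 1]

y[n] = sum_k x[k]*h[n-k]. Output length = len(x) + len(h) - 1 = 5 + 4 - 1 = 8.
y[0] = 0*-1 = 0
y[1] = 2*-1 + 0*-2 = -2
y[2] = 0*-1 + 2*-2 + 0*-2 = -4
y[3] = 3*-1 + 0*-2 + 2*-2 + 0*1 = -7
y[4] = -3*-1 + 3*-2 + 0*-2 + 2*1 = -1
y[5] = -3*-2 + 3*-2 + 0*1 = 0
y[6] = -3*-2 + 3*1 = 9
y[7] = -3*1 = -3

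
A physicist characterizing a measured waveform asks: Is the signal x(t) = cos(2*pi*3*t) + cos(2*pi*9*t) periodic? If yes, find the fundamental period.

f1 = 3 Hz, f2 = 9 Hz
Period T1 = 1/3, T2 = 1/9
Ratio T1/T2 = 9/3, which is rational.
The signal is periodic with fundamental period T = 1/GCD(3,9) = 1/3 s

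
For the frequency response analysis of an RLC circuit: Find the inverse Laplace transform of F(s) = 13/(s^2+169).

Standard pair: w/(s^2+w^2) <-> sin(wt)*u(t)
Recognize w^2 = 169, so w = 13; numerator 13 = 1*13.
f(t) = sin(13t)*u(t)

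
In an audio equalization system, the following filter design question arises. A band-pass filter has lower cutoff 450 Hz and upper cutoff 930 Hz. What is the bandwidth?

Bandwidth = f_high - f_low
= 930 Hz - 450 Hz = 480 Hz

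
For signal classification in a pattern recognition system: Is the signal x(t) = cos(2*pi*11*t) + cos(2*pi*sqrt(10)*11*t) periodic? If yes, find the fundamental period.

f1 = 11 Hz, f2 = 11*sqrt(10) Hz
Ratio f2/f1 = sqrt(10), which is irrational.
Since the frequency ratio is irrational, no common period exists.
The signal is not periodic.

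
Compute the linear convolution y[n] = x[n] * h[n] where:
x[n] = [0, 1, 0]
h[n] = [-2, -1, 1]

y[n] = sum_k x[k]*h[n-k]. Output length = len(x) + len(h) - 1 = 3 + 3 - 1 = 5.
y[0] = 0*-2 = 0
y[1] = 1*-2 + 0*-1 = -2
y[2] = 0*-2 + 1*-1 + 0*1 = -1
y[3] = 0*-1 + 1*1 = 1
y[4] = 0*1 = 0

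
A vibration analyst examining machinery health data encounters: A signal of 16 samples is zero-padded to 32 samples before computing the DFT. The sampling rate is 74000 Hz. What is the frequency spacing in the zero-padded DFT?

Original DFT: N = 16, resolution = f_s/N = 74000/16 = 4625 Hz
Zero-padded DFT: N = 32, resolution = f_s/N = 74000/32 = 4625/2 Hz
Zero-padding interpolates the spectrum (finer frequency grid)
but does NOT improve the true spectral resolution (ability to resolve close frequencies).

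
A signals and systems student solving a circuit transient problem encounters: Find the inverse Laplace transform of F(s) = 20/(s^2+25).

Standard pair: w/(s^2+w^2) <-> sin(wt)*u(t)
Recognize w^2 = 25, so w = 5; numerator 20 = 4*5.
f(t) = 4*sin(5t)*u(t)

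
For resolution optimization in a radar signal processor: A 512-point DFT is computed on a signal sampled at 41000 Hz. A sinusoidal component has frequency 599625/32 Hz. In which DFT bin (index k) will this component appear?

DFT frequency resolution = f_s/N = 41000/512 = 5125/64 Hz
Bin index k = f_signal / resolution = 599625/32 / 5125/64 = 234
The signal frequency 599625/32 Hz falls in DFT bin k = 234.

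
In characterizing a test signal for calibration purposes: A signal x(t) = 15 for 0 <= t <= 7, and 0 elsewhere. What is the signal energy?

Energy = integral of |x(t)|^2 dt over the signal duration
= 15^2 * 7 = 225 * 7 = 1575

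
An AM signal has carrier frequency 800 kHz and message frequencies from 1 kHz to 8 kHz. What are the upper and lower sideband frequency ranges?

Upper sideband (USB) = fc + [fm_low, fm_high] = 800 + [1, 8] = [801, 808] kHz
Lower sideband (LSB) = fc - [fm_high, fm_low] = 800 - [8, 1] = [792, 799] kHz
Total occupied spectrum: 792 kHz to 808 kHz (plus carrier at 800 kHz)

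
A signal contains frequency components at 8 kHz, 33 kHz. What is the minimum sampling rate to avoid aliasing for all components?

The highest frequency component is f_max = 33 kHz.
Nyquist rate = 2 * f_max = 2 * 33 kHz = 66 kHz.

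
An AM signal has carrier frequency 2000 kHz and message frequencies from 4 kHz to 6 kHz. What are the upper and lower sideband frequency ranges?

Upper sideband (USB) = fc + [fm_low, fm_high] = 2000 + [4, 6] = [2004, 2006] kHz
Lower sideband (LSB) = fc - [fm_high, fm_low] = 2000 - [6, 4] = [1994, 1996] kHz
Total occupied spectrum: 1994 kHz to 2006 kHz (plus carrier at 2000 kHz)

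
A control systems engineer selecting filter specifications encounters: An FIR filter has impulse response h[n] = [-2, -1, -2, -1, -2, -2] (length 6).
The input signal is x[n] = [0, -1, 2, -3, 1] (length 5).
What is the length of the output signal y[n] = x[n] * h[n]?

For linear convolution, the output length is:
len(y) = len(x) + len(h) - 1 = 5 + 6 - 1 = 10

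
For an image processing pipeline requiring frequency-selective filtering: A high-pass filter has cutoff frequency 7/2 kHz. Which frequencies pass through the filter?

A high-pass filter passes all frequencies above the cutoff frequency 7/2 kHz and attenuates lower frequencies.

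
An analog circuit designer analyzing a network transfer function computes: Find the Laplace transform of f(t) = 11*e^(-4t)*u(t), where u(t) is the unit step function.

Standard Laplace transform pair:
e^(-at)*u(t) <-> 1/(s+a)
With a = 4: L{11*e^(-4t)*u(t)} = 11/(s+4), ROC: Re(s) > -4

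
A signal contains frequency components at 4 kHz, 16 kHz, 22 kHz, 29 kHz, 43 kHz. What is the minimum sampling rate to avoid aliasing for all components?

The highest frequency component is f_max = 43 kHz.
Nyquist rate = 2 * f_max = 2 * 43 kHz = 86 kHz.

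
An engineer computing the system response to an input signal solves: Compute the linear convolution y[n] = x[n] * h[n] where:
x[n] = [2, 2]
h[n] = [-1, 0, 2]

y[n] = sum_k x[k]*h[n-k]. Output length = len(x) + len(h) - 1 = 2 + 3 - 1 = 4.
y[0] = 2*-1 = -2
y[1] = 2*-1 + 2*0 = -2
y[2] = 2*0 + 2*2 = 4
y[3] = 2*2 = 4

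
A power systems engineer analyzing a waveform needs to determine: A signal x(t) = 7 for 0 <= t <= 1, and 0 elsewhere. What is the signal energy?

Energy = integral of |x(t)|^2 dt over the signal duration
= 7^2 * 1 = 49 * 1 = 49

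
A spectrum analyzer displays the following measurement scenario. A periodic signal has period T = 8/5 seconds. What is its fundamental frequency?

The fundamental frequency is the reciprocal of the period.
f = 1/T = 1/(8/5) = 5/8 Hz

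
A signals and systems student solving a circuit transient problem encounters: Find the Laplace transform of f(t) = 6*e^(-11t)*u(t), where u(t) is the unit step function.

Standard Laplace transform pair:
e^(-at)*u(t) <-> 1/(s+a)
With a = 11: L{6*e^(-11t)*u(t)} = 6/(s+11), ROC: Re(s) > -11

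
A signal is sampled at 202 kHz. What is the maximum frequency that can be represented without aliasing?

The maximum frequency that can be represented without aliasing
is the Nyquist frequency: f_max = f_s / 2 = 202 kHz / 2 = 101 kHz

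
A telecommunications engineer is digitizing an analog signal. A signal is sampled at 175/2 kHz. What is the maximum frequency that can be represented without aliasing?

The maximum frequency that can be represented without aliasing
is the Nyquist frequency: f_max = f_s / 2 = 175/2 kHz / 2 = 175/4 kHz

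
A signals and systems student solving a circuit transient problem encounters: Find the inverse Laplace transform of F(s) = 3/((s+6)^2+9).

Standard pair: w/((s+a)^2+w^2) <-> e^(-at)*sin(wt)*u(t)
With a=6, w=3: f(t) = e^(-6t)*sin(3t)*u(t)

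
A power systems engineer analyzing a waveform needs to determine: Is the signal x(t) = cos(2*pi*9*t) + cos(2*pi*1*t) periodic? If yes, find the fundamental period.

f1 = 9 Hz, f2 = 1 Hz
Period T1 = 1/9, T2 = 1/1
Ratio T1/T2 = 1/9, which is rational.
The signal is periodic with fundamental period T = 1/GCD(9,1) = 1 s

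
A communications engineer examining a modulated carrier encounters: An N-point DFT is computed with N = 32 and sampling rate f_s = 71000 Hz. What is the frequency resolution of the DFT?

DFT frequency resolution = f_s / N
= 71000 / 32 = 8875/4 Hz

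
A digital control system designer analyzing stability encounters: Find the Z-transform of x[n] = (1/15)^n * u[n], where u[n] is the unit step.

The Z-transform of a^n * u[n] is z/(z-a) for |z| > |a|.
Here a = 1/15, so X(z) = z/(z - (1/15)) = 15z/(15z - 1)
ROC: |z| > 1/15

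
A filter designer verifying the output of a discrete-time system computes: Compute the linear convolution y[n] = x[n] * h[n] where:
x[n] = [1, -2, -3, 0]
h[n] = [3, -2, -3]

y[n] = sum_k x[k]*h[n-k]. Output length = len(x) + len(h) - 1 = 4 + 3 - 1 = 6.
y[0] = 1*3 = 3
y[1] = -2*3 + 1*-2 = -8
y[2] = -3*3 + -2*-2 + 1*-3 = -8
y[3] = 0*3 + -3*-2 + -2*-3 = 12
y[4] = 0*-2 + -3*-3 = 9
y[5] = 0*-3 = 0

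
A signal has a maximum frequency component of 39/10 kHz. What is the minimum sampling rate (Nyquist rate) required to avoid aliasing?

By the Nyquist-Shannon sampling theorem,
the minimum sampling rate (Nyquist rate) must be at least 2 * f_max.
Nyquist rate = 2 * 39/10 kHz = 39/5 kHz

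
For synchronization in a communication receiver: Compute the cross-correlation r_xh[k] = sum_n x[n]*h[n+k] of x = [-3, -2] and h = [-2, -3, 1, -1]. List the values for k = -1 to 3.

Both sequences indexed from 0 and zero outside their support.
Lags with overlap: k = -1 to 3.
  r_xh[-1] = x[1]*h[0] = 4
  r_xh[0] = x[0]*h[0] + x[1]*h[1] = 12
  r_xh[1] = x[0]*h[1] + x[1]*h[2] = 7
  r_xh[2] = x[0]*h[2] + x[1]*h[3] = -1
  r_xh[3] = x[0]*h[3] = 3
r_xh = [4, 12, 7, -1, 3] (for k = -1, ..., 3)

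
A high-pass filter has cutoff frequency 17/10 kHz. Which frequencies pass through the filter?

A high-pass filter passes all frequencies above the cutoff frequency 17/10 kHz and attenuates lower frequencies.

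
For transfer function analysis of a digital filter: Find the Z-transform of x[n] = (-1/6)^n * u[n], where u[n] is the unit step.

The Z-transform of a^n * u[n] is z/(z-a) for |z| > |a|.
Here a = -1/6, so X(z) = z/(z - (-1/6)) = 6z/(6z + 1)
ROC: |z| > 1/6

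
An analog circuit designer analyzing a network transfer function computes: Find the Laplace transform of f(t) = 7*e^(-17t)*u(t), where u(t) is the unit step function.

Standard Laplace transform pair:
e^(-at)*u(t) <-> 1/(s+a)
With a = 17: L{7*e^(-17t)*u(t)} = 7/(s+17), ROC: Re(s) > -17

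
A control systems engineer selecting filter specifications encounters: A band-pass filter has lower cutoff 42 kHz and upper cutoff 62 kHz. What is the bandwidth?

Bandwidth = f_high - f_low
= 62 kHz - 42 kHz = 20 kHz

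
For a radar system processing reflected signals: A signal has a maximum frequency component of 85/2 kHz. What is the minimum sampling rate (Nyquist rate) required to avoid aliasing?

By the Nyquist-Shannon sampling theorem,
the minimum sampling rate (Nyquist rate) must be at least 2 * f_max.
Nyquist rate = 2 * 85/2 kHz = 85 kHz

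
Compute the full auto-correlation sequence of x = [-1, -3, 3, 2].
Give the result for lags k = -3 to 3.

r_xx[k] = sum_m x[m]*x[m+k], indexed from 0, for k = -3 to 3:
  r_xx[-3] = x[3]*x[0] = -2
  r_xx[-2] = x[2]*x[0] + x[3]*x[1] = -9
  r_xx[-1] = x[1]*x[0] + x[2]*x[1] + x[3]*x[2] = 0
  r_xx[0] = x[0]*x[0] + x[1]*x[1] + x[2]*x[2] + x[3]*x[3] = 23
  r_xx[1] = x[0]*x[1] + x[1]*x[2] + x[2]*x[3] = 0
  r_xx[2] = x[0]*x[2] + x[1]*x[3] = -9
  r_xx[3] = x[0]*x[3] = -2
r_xx = [-2, -9, 0, 23, 0, -9, -2]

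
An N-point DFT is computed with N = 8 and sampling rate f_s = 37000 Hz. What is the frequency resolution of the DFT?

DFT frequency resolution = f_s / N
= 37000 / 8 = 4625 Hz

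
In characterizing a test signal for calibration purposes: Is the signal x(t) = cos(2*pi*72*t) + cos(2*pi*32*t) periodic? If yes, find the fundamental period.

f1 = 72 Hz, f2 = 32 Hz
Period T1 = 1/72, T2 = 1/32
Ratio T1/T2 = 32/72, which is rational.
The signal is periodic with fundamental period T = 1/GCD(72,32) = 1/8 s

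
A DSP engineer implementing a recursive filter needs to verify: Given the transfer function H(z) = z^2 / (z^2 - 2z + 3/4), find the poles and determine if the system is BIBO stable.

Poles are roots of the denominator: z^2 - 2z + 3/4 = 0.
Quadratic formula: z = [-(-2) +/- sqrt((-2)^2 - 4*(3/4))] / 2
Discriminant = 4 - 3 = 1; sqrt = 1.
z = (2 +/- 1) / 2 => z = 3/2 or z = 1/2.
|p1| = 3/2, |p2| = 1/2.
For BIBO stability, all poles must lie inside the unit circle (|p| < 1).
System is UNSTABLE since at least one |p| >= 1.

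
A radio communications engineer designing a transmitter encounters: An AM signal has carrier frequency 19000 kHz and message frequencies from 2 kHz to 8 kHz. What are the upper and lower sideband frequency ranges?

Upper sideband (USB) = fc + [fm_low, fm_high] = 19000 + [2, 8] = [19002, 19008] kHz
Lower sideband (LSB) = fc - [fm_high, fm_low] = 19000 - [8, 2] = [18992, 18998] kHz
Total occupied spectrum: 18992 kHz to 19008 kHz (plus carrier at 19000 kHz)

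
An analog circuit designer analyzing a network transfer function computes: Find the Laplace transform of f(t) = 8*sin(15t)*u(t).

Standard pair: sin(wt)*u(t) <-> w/(s^2+w^2)
With w = 15: L{8*sin(15t)*u(t)} = 120/(s^2+225)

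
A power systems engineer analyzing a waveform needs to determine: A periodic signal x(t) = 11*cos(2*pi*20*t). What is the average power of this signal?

Average power of A*cos(wt) is A^2/2.
P = 11^2 / 2 = 121/2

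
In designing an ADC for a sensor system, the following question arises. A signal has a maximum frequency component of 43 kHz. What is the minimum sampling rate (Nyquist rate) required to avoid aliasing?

By the Nyquist-Shannon sampling theorem,
the minimum sampling rate (Nyquist rate) must be at least 2 * f_max.
Nyquist rate = 2 * 43 kHz = 86 kHz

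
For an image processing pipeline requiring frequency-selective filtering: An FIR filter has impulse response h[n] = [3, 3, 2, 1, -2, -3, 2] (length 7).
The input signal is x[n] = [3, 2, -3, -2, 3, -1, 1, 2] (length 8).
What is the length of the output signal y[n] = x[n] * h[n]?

For linear convolution, the output length is:
len(y) = len(x) + len(h) - 1 = 8 + 7 - 1 = 14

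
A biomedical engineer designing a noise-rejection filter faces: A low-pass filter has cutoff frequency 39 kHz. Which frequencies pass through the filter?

A low-pass filter passes all frequencies below the cutoff frequency 39 kHz and attenuates higher frequencies.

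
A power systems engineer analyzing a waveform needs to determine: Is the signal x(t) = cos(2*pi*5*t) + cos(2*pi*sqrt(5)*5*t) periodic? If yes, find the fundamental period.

f1 = 5 Hz, f2 = 5*sqrt(5) Hz
Ratio f2/f1 = sqrt(5), which is irrational.
Since the frequency ratio is irrational, no common period exists.
The signal is not periodic.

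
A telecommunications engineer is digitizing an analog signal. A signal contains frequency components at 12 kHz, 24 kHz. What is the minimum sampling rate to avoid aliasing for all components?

The highest frequency component is f_max = 24 kHz.
Nyquist rate = 2 * f_max = 2 * 24 kHz = 48 kHz.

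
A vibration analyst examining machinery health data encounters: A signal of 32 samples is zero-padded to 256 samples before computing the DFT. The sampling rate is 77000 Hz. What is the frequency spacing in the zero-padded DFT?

Original DFT: N = 32, resolution = f_s/N = 77000/32 = 9625/4 Hz
Zero-padded DFT: N = 256, resolution = f_s/N = 77000/256 = 9625/32 Hz
Zero-padding interpolates the spectrum (finer frequency grid)
but does NOT improve the true spectral resolution (ability to resolve close frequencies).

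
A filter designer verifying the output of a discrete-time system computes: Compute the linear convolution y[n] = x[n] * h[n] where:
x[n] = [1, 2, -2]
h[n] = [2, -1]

y[n] = sum_k x[k]*h[n-k]. Output length = len(x) + len(h) - 1 = 3 + 2 - 1 = 4.
y[0] = 1*2 = 2
y[1] = 2*2 + 1*-1 = 3
y[2] = -2*2 + 2*-1 = -6
y[3] = -2*-1 = 2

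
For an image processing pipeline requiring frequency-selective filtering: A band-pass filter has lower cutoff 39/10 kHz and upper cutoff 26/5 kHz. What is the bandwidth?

Bandwidth = f_high - f_low
= 26/5 kHz - 39/10 kHz = 13/10 kHz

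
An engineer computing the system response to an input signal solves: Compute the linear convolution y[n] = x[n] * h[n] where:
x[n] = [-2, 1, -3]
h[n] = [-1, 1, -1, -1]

y[n] = sum_k x[k]*h[n-k]. Output length = len(x) + len(h) - 1 = 3 + 4 - 1 = 6.
y[0] = -2*-1 = 2
y[1] = 1*-1 + -2*1 = -3
y[2] = -3*-1 + 1*1 + -2*-1 = 6
y[3] = -3*1 + 1*-1 + -2*-1 = -2
y[4] = -3*-1 + 1*-1 = 2
y[5] = -3*-1 = 3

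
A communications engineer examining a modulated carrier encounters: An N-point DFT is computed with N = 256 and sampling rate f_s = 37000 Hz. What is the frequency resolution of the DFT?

DFT frequency resolution = f_s / N
= 37000 / 256 = 4625/32 Hz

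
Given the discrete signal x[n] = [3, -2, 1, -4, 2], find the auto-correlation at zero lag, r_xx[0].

The auto-correlation at zero lag r_xx[0] equals the signal energy.
r_xx[0] = sum of x[n]^2 = 3^2 + (-2)^2 + 1^2 + (-4)^2 + 2^2
= 9 + 4 + 1 + 16 + 4 = 34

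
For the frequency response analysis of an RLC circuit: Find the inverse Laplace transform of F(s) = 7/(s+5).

Standard pair: k/(s+a) <-> k*e^(-at)*u(t)
With k=7, a=5: f(t) = 7*e^(-5t)*u(t)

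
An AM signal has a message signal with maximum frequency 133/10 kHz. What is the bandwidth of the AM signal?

In AM (double-sideband), the bandwidth is twice the message frequency.
BW = 2 * f_m = 2 * 133/10 kHz = 133/5 kHz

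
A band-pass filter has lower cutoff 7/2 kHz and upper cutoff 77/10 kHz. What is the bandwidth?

Bandwidth = f_high - f_low
= 77/10 kHz - 7/2 kHz = 21/5 kHz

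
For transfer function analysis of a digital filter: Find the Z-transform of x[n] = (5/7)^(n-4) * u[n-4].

Time-shifting property: if X(z) = Z{x[n]}, then Z{x[n-d]} = z^(-d) * X(z)
X(z) = z/(z - 5/7) for x[n] = (5/7)^n * u[n]
Z{x[n-4]} = z^(-4) * z/(z - 5/7) = z^(-3)/(z - 5/7)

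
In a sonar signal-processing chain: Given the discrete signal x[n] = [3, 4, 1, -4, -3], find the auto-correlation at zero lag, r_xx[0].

The auto-correlation at zero lag r_xx[0] equals the signal energy.
r_xx[0] = sum of x[n]^2 = 3^2 + 4^2 + 1^2 + (-4)^2 + (-3)^2
= 9 + 16 + 1 + 16 + 9 = 51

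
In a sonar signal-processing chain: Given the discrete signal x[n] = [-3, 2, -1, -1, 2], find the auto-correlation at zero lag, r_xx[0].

The auto-correlation at zero lag r_xx[0] equals the signal energy.
r_xx[0] = sum of x[n]^2 = (-3)^2 + 2^2 + (-1)^2 + (-1)^2 + 2^2
= 9 + 4 + 1 + 1 + 4 = 19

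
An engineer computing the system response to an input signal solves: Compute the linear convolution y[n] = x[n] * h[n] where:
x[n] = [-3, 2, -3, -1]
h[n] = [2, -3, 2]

y[n] = sum_k x[k]*h[n-k]. Output length = len(x) + len(h) - 1 = 4 + 3 - 1 = 6.
y[0] = -3*2 = -6
y[1] = 2*2 + -3*-3 = 13
y[2] = -3*2 + 2*-3 + -3*2 = -18
y[3] = -1*2 + -3*-3 + 2*2 = 11
y[4] = -1*-3 + -3*2 = -3
y[5] = -1*2 = -2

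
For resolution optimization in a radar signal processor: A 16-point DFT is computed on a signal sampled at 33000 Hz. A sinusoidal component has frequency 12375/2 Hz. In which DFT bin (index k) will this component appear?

DFT frequency resolution = f_s/N = 33000/16 = 4125/2 Hz
Bin index k = f_signal / resolution = 12375/2 / 4125/2 = 3
The signal frequency 12375/2 Hz falls in DFT bin k = 3.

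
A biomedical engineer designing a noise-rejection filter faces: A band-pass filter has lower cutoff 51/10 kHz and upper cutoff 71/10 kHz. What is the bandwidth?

Bandwidth = f_high - f_low
= 71/10 kHz - 51/10 kHz = 2 kHz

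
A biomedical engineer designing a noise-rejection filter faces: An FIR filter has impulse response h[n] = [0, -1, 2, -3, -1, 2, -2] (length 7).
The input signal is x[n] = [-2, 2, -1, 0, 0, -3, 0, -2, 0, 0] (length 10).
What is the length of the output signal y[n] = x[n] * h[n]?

For linear convolution, the output length is:
len(y) = len(x) + len(h) - 1 = 10 + 7 - 1 = 16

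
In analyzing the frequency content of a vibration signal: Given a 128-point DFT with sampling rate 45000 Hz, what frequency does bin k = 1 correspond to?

The frequency of DFT bin k is: f_k = k * f_s / N
f_1 = 1 * 45000 / 128 = 5625/16 Hz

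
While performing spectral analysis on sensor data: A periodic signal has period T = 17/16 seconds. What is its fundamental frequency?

The fundamental frequency is the reciprocal of the period.
f = 1/T = 1/(17/16) = 16/17 Hz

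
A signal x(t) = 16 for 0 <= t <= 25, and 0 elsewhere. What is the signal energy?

Energy = integral of |x(t)|^2 dt over the signal duration
= 16^2 * 25 = 256 * 25 = 6400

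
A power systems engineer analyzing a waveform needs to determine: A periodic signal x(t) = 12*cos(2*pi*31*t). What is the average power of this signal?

Average power of A*cos(wt) is A^2/2.
P = 12^2 / 2 = 144/2 = 72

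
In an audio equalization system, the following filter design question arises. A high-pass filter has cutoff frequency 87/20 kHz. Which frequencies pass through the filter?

A high-pass filter passes all frequencies above the cutoff frequency 87/20 kHz and attenuates lower frequencies.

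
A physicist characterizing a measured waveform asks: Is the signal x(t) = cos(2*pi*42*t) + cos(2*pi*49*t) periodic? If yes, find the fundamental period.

f1 = 42 Hz, f2 = 49 Hz
Period T1 = 1/42, T2 = 1/49
Ratio T1/T2 = 49/42, which is rational.
The signal is periodic with fundamental period T = 1/GCD(42,49) = 1/7 s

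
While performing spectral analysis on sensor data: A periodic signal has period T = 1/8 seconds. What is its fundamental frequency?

The fundamental frequency is the reciprocal of the period.
f = 1/T = 1/(1/8) = 8 Hz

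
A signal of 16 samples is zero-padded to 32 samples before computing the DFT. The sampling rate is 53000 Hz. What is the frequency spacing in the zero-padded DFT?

Original DFT: N = 16, resolution = f_s/N = 53000/16 = 6625/2 Hz
Zero-padded DFT: N = 32, resolution = f_s/N = 53000/32 = 6625/4 Hz
Zero-padding interpolates the spectrum (finer frequency grid)
but does NOT improve the true spectral resolution (ability to resolve close frequencies).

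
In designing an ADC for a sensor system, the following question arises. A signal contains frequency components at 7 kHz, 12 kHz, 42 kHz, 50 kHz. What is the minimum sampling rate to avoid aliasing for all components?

The highest frequency component is f_max = 50 kHz.
Nyquist rate = 2 * f_max = 2 * 50 kHz = 100 kHz.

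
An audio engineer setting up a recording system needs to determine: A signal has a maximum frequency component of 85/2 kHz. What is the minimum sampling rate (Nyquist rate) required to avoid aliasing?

By the Nyquist-Shannon sampling theorem,
the minimum sampling rate (Nyquist rate) must be at least 2 * f_max.
Nyquist rate = 2 * 85/2 kHz = 85 kHz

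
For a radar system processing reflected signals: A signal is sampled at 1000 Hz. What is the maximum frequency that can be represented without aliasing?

The maximum frequency that can be represented without aliasing
is the Nyquist frequency: f_max = f_s / 2 = 1000 Hz / 2 = 500 Hz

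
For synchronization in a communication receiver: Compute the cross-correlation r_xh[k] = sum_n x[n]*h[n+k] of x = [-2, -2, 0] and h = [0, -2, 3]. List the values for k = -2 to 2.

Both sequences indexed from 0 and zero outside their support.
Lags with overlap: k = -2 to 2.
  r_xh[-2] = x[2]*h[0] = 0
  r_xh[-1] = x[1]*h[0] + x[2]*h[1] = 0
  r_xh[0] = x[0]*h[0] + x[1]*h[1] + x[2]*h[2] = 4
  r_xh[1] = x[0]*h[1] + x[1]*h[2] = -2
  r_xh[2] = x[0]*h[2] = -6
r_xh = [0, 0, 4, -2, -6] (for k = -2, ..., 2)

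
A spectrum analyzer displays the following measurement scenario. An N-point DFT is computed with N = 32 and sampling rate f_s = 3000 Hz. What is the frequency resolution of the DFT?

DFT frequency resolution = f_s / N
= 3000 / 32 = 375/4 Hz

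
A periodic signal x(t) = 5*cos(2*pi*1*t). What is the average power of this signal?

Average power of A*cos(wt) is A^2/2.
P = 5^2 / 2 = 25/2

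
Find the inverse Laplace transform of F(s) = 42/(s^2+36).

Standard pair: w/(s^2+w^2) <-> sin(wt)*u(t)
Recognize w^2 = 36, so w = 6; numerator 42 = 7*6.
f(t) = 7*sin(6t)*u(t)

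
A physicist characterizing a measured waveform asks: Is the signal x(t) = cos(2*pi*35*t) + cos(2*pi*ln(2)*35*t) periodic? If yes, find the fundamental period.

f1 = 35 Hz, f2 = 35*ln(2) Hz
Ratio f2/f1 = ln(2), which is irrational.
Since the frequency ratio is irrational, no common period exists.
The signal is not periodic.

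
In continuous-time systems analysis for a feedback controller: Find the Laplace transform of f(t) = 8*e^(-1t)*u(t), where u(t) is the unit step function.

Standard Laplace transform pair:
e^(-at)*u(t) <-> 1/(s+a)
With a = 1: L{8*e^(-1t)*u(t)} = 8/(s+1), ROC: Re(s) > -1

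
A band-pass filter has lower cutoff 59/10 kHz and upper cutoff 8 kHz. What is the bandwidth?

Bandwidth = f_high - f_low
= 8 kHz - 59/10 kHz = 21/10 kHz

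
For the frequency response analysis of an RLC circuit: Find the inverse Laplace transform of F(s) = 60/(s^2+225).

Standard pair: w/(s^2+w^2) <-> sin(wt)*u(t)
Recognize w^2 = 225, so w = 15; numerator 60 = 4*15.
f(t) = 4*sin(15t)*u(t)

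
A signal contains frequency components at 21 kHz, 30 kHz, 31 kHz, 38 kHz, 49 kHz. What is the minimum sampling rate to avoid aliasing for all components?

The highest frequency component is f_max = 49 kHz.
Nyquist rate = 2 * f_max = 2 * 49 kHz = 98 kHz.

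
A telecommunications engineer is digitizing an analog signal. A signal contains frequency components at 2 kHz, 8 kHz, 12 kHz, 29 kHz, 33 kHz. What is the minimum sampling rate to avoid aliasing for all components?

The highest frequency component is f_max = 33 kHz.
Nyquist rate = 2 * f_max = 2 * 33 kHz = 66 kHz.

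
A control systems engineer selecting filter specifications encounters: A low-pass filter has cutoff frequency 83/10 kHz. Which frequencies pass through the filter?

A low-pass filter passes all frequencies below the cutoff frequency 83/10 kHz and attenuates higher frequencies.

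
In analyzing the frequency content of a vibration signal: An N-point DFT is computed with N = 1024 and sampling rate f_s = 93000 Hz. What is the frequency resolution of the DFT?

DFT frequency resolution = f_s / N
= 93000 / 1024 = 11625/128 Hz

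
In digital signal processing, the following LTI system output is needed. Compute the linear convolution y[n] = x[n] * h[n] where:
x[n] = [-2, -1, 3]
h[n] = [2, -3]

y[n] = sum_k x[k]*h[n-k]. Output length = len(x) + len(h) - 1 = 3 + 2 - 1 = 4.
y[0] = -2*2 = -4
y[1] = -1*2 + -2*-3 = 4
y[2] = 3*2 + -1*-3 = 9
y[3] = 3*-3 = -9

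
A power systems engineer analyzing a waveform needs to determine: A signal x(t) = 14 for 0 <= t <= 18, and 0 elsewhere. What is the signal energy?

Energy = integral of |x(t)|^2 dt over the signal duration
= 14^2 * 18 = 196 * 18 = 3528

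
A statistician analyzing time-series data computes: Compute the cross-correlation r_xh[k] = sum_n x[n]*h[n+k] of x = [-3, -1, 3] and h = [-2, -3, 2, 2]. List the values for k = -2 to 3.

Both sequences indexed from 0 and zero outside their support.
Lags with overlap: k = -2 to 3.
  r_xh[-2] = x[2]*h[0] = -6
  r_xh[-1] = x[1]*h[0] + x[2]*h[1] = -7
  r_xh[0] = x[0]*h[0] + x[1]*h[1] + x[2]*h[2] = 15
  r_xh[1] = x[0]*h[1] + x[1]*h[2] + x[2]*h[3] = 13
  r_xh[2] = x[0]*h[2] + x[1]*h[3] = -8
  r_xh[3] = x[0]*h[3] = -6
r_xh = [-6, -7, 15, 13, -8, -6] (for k = -2, ..., 3)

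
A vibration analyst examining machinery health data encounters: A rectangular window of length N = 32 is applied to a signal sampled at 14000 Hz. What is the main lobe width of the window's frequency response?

For a rectangular window of length N,
the main lobe width in frequency is 2*f_s/N.
= 2*14000/32 = 875 Hz
This determines the minimum frequency separation for resolving two sinusoids.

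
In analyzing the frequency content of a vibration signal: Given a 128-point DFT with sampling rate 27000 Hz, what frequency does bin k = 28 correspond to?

The frequency of DFT bin k is: f_k = k * f_s / N
f_28 = 28 * 27000 / 128 = 23625/4 Hz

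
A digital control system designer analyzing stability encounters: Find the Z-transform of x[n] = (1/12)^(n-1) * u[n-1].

Time-shifting property: if X(z) = Z{x[n]}, then Z{x[n-d]} = z^(-d) * X(z)
X(z) = z/(z - 1/12) for x[n] = (1/12)^n * u[n]
Z{x[n-1]} = z^(-1) * z/(z - 1/12) = 1/(z - 1/12)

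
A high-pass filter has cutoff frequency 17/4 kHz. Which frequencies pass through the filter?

A high-pass filter passes all frequencies above the cutoff frequency 17/4 kHz and attenuates lower frequencies.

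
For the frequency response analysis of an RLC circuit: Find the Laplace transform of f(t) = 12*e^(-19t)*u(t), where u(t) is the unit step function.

Standard Laplace transform pair:
e^(-at)*u(t) <-> 1/(s+a)
With a = 19: L{12*e^(-19t)*u(t)} = 12/(s+19), ROC: Re(s) > -19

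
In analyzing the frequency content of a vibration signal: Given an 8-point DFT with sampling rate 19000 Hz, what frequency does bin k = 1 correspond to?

The frequency of DFT bin k is: f_k = k * f_s / N
f_1 = 1 * 19000 / 8 = 2375 Hz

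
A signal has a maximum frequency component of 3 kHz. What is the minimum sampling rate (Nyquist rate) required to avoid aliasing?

By the Nyquist-Shannon sampling theorem,
the minimum sampling rate (Nyquist rate) must be at least 2 * f_max.
Nyquist rate = 2 * 3 kHz = 6 kHz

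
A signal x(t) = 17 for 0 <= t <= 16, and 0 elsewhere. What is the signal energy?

Energy = integral of |x(t)|^2 dt over the signal duration
= 17^2 * 16 = 289 * 16 = 4624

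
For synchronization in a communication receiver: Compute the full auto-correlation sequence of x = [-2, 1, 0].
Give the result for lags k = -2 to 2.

r_xx[k] = sum_m x[m]*x[m+k], indexed from 0, for k = -2 to 2:
  r_xx[-2] = x[2]*x[0] = 0
  r_xx[-1] = x[1]*x[0] + x[2]*x[1] = -2
  r_xx[0] = x[0]*x[0] + x[1]*x[1] + x[2]*x[2] = 5
  r_xx[1] = x[0]*x[1] + x[1]*x[2] = -2
  r_xx[2] = x[0]*x[2] = 0
r_xx = [0, -2, 5, -2, 0]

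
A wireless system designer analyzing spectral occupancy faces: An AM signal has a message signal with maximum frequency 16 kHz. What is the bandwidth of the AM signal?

In AM (double-sideband), the bandwidth is twice the message frequency.
BW = 2 * f_m = 2 * 16 kHz = 32 kHz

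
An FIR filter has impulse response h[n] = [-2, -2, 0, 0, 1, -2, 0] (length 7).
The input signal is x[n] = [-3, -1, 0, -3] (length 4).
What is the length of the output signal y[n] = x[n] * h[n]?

For linear convolution, the output length is:
len(y) = len(x) + len(h) - 1 = 4 + 7 - 1 = 10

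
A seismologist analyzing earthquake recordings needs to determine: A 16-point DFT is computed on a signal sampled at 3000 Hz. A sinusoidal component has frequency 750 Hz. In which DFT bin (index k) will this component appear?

DFT frequency resolution = f_s/N = 3000/16 = 375/2 Hz
Bin index k = f_signal / resolution = 750 / 375/2 = 4
The signal frequency 750 Hz falls in DFT bin k = 4.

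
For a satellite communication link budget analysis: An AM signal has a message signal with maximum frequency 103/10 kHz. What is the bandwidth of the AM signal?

In AM (double-sideband), the bandwidth is twice the message frequency.
BW = 2 * f_m = 2 * 103/10 kHz = 103/5 kHz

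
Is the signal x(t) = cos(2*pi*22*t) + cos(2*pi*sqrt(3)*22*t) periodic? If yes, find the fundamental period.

f1 = 22 Hz, f2 = 22*sqrt(3) Hz
Ratio f2/f1 = sqrt(3), which is irrational.
Since the frequency ratio is irrational, no common period exists.
The signal is not periodic.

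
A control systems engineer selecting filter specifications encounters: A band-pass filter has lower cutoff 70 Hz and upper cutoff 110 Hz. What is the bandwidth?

Bandwidth = f_high - f_low
= 110 Hz - 70 Hz = 40 Hz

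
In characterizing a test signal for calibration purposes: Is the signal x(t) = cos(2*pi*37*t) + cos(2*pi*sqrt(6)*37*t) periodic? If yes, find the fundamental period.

f1 = 37 Hz, f2 = 37*sqrt(6) Hz
Ratio f2/f1 = sqrt(6), which is irrational.
Since the frequency ratio is irrational, no common period exists.
The signal is not periodic.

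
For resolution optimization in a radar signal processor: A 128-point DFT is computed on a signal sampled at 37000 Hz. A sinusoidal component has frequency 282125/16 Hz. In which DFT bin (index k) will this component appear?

DFT frequency resolution = f_s/N = 37000/128 = 4625/16 Hz
Bin index k = f_signal / resolution = 282125/16 / 4625/16 = 61
The signal frequency 282125/16 Hz falls in DFT bin k = 61.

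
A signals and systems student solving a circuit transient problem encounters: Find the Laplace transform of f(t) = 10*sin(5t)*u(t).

Standard pair: sin(wt)*u(t) <-> w/(s^2+w^2)
With w = 5: L{10*sin(5t)*u(t)} = 50/(s^2+25)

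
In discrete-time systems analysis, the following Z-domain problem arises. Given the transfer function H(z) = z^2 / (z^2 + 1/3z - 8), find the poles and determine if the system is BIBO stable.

Poles are roots of the denominator: z^2 + 1/3z - 8 = 0.
Quadratic formula: z = [-(1/3) +/- sqrt((1/3)^2 - 4*(-8))] / 2
Discriminant = 1/9 + 32 = 289/9; sqrt = 17/3.
z = (-1/3 +/- 17/3) / 2 => z = 8/3 or z = -3.
|p1| = 3, |p2| = 8/3.
For BIBO stability, all poles must lie inside the unit circle (|p| < 1).
System is UNSTABLE since at least one |p| >= 1.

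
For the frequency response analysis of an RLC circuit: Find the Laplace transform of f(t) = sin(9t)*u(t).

Standard pair: sin(wt)*u(t) <-> w/(s^2+w^2)
With w = 9: L{sin(9t)*u(t)} = 9/(s^2+81)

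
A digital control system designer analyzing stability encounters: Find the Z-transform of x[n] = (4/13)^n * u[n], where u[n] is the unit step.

The Z-transform of a^n * u[n] is z/(z-a) for |z| > |a|.
Here a = 4/13, so X(z) = z/(z - (4/13)) = 13z/(13z - 4)
ROC: |z| > 4/13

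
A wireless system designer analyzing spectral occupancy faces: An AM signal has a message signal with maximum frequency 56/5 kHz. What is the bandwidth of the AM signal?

In AM (double-sideband), the bandwidth is twice the message frequency.
BW = 2 * f_m = 2 * 56/5 kHz = 112/5 kHz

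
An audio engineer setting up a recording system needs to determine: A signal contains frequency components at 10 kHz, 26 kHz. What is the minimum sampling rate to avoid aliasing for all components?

The highest frequency component is f_max = 26 kHz.
Nyquist rate = 2 * f_max = 2 * 26 kHz = 52 kHz.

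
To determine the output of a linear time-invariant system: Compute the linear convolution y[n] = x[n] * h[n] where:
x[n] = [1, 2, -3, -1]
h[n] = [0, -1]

y[n] = sum_k x[k]*h[n-k]. Output length = len(x) + len(h) - 1 = 4 + 2 - 1 = 5.
y[0] = 1*0 = 0
y[1] = 2*0 + 1*-1 = -1
y[2] = -3*0 + 2*-1 = -2
y[3] = -1*0 + -3*-1 = 3
y[4] = -1*-1 = 1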